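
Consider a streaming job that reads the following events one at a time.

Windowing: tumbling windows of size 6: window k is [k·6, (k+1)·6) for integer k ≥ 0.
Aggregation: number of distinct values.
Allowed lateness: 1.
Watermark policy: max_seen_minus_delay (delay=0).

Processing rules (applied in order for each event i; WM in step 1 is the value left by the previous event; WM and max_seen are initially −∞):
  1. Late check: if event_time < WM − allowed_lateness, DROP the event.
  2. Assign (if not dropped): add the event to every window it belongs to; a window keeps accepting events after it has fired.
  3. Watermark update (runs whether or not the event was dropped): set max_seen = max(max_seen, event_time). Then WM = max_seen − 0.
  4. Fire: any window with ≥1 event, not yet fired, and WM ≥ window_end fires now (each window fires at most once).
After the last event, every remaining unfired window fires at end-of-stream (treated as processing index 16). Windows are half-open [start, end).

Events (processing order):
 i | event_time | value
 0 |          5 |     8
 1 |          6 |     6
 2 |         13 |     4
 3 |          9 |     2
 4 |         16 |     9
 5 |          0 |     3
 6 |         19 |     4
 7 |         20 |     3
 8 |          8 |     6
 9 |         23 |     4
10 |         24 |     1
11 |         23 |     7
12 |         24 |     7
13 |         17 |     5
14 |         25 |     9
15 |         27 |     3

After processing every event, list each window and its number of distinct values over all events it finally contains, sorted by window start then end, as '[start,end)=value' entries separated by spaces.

i=0 t=5 v=8: → [0,6); WM=5
i=1 t=6 v=6: → [6,12); WM=6; [0,6) fires=1
i=2 t=13 v=4: → [12,18); WM=13; [6,12) fires=1
i=3 t=9 v=2: DROP (t<13-1); WM=13
i=4 t=16 v=9: → [12,18); WM=16
i=5 t=0 v=3: DROP (t<16-1); WM=16
i=6 t=19 v=4: → [18,24); WM=19; [12,18) fires=2
i=7 t=20 v=3: → [18,24); WM=20
i=8 t=8 v=6: DROP (t<20-1); WM=20
i=9 t=23 v=4: → [18,24); WM=23
i=10 t=24 v=1: → [24,30); WM=24; [18,24) fires=2
i=11 t=23 v=7: → [18,24); WM=24
i=12 t=24 v=7: → [24,30); WM=24
i=13 t=17 v=5: DROP (t<24-1); WM=24
i=14 t=25 v=9: → [24,30); WM=25
i=15 t=27 v=3: → [24,30); WM=27

[0,6)=1 [6,12)=1 [12,18)=2 [18,24)=3 [24,30)=4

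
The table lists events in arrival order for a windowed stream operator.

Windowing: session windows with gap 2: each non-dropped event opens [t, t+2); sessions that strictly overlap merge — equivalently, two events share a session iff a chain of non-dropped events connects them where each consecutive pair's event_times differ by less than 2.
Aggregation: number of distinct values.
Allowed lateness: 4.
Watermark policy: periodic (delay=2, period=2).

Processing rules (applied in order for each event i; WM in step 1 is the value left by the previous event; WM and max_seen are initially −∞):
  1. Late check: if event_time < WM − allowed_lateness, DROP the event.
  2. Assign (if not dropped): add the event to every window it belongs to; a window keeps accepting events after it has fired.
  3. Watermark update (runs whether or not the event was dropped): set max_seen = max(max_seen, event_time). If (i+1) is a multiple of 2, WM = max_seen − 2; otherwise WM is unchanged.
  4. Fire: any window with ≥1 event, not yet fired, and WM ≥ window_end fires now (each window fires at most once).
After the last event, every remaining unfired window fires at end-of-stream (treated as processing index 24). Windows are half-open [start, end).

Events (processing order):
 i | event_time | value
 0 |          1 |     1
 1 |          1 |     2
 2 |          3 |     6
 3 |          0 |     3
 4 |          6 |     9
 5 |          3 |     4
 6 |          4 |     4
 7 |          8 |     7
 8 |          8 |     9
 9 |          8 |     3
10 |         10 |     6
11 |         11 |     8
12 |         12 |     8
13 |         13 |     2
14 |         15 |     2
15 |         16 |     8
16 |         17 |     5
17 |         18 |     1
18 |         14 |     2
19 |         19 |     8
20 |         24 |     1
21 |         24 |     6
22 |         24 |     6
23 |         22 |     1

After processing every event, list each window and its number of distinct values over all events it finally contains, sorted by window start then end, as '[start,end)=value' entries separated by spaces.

i=0 t=1 v=1: → [1,3); WM=−∞
i=1 t=1 v=2: → [1,3); WM=-1
i=2 t=3 v=6: → [3,5); WM=-1
i=3 t=0 v=3: → [0,3); WM=1
i=4 t=6 v=9: → [6,8); WM=1
i=5 t=3 v=4: → [3,5); WM=4
i=6 t=4 v=4: → [3,6); WM=4
i=7 t=8 v=7: → [8,10); WM=6
i=8 t=8 v=9: → [8,10); WM=6
i=9 t=8 v=3: → [8,10); WM=6
i=10 t=10 v=6: → [10,12); WM=6
i=11 t=11 v=8: → [10,13); WM=9
i=12 t=12 v=8: → [10,14); WM=9
i=13 t=13 v=2: → [10,15); WM=11
i=14 t=15 v=2: → [15,17); WM=11
i=15 t=16 v=8: → [15,18); WM=14
i=16 t=17 v=5: → [15,19); WM=14
i=17 t=18 v=1: → [15,20); WM=16
i=18 t=14 v=2: → [10,20); WM=16
i=19 t=19 v=8: → [10,21); WM=17
i=20 t=24 v=1: → [24,26); WM=17
i=21 t=24 v=6: → [24,26); WM=22
i=22 t=24 v=6: → [24,26); WM=22
i=23 t=22 v=1: → [22,24); WM=22

[0,3)=3 [3,6)=2 [6,8)=1 [8,10)=3 [10,21)=5 [22,24)=1 [24,26)=2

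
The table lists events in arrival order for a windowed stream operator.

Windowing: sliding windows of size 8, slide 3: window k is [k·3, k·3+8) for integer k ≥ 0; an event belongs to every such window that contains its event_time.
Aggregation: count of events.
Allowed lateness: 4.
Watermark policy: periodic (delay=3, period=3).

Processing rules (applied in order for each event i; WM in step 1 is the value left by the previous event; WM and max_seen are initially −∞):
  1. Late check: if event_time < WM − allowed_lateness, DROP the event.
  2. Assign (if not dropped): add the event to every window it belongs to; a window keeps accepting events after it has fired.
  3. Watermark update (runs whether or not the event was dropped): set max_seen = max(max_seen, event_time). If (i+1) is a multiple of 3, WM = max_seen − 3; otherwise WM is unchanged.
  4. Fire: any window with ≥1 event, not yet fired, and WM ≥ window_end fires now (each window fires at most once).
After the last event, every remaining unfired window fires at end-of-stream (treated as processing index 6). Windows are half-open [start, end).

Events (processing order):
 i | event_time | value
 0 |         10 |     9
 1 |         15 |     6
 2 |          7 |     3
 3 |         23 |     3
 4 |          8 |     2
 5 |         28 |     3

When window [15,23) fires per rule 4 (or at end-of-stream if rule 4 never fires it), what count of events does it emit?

i=0 t=10 v=9: → [9,17),[6,14),[3,11); WM=−∞
i=1 t=15 v=6: → [15,23),[12,20),[9,17); WM=−∞
i=2 t=7 v=3: → [6,14),[3,11),[0,8); WM=12; [0,8) fires=1 [3,11) fires=2
i=3 t=23 v=3: → [21,29),[18,26); WM=12
i=4 t=8 v=2: → [6,14),[3,11); WM=12
i=5 t=28 v=3: → [27,35),[24,32),[21,29); WM=25; [6,14) fires=3 [9,17) fires=2 [12,20) fires=1 [15,23) fires=1

1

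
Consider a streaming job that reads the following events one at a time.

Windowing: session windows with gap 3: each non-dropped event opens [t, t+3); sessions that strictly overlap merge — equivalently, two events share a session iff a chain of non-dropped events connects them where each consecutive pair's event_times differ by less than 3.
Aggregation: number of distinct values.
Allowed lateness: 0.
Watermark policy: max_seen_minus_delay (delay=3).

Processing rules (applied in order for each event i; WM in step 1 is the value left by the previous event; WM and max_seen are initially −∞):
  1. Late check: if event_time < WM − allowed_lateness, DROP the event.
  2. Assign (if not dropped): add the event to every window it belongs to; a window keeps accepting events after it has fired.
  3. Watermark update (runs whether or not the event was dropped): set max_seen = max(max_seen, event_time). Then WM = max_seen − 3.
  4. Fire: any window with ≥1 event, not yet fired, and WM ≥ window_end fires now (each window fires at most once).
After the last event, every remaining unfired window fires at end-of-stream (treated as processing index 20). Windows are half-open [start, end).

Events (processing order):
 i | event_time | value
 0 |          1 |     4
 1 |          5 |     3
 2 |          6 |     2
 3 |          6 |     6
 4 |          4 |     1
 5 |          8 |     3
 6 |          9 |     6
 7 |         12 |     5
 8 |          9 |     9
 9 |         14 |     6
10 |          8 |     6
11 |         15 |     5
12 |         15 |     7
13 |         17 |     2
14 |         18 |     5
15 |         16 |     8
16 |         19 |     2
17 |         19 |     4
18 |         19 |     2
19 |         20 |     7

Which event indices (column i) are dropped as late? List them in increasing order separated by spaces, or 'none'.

i=0 t=1 v=4: → [1,4); WM=-2
i=1 t=5 v=3: → [5,8); WM=2
i=2 t=6 v=2: → [5,9); WM=3
i=3 t=6 v=6: → [5,9); WM=3
i=4 t=4 v=1: → [4,9); WM=3
i=5 t=8 v=3: → [4,11); WM=5
i=6 t=9 v=6: → [4,12); WM=6
i=7 t=12 v=5: → [12,15); WM=9
i=8 t=9 v=9: → [4,12); WM=9
i=9 t=14 v=6: → [12,17); WM=11
i=10 t=8 v=6: DROP (t<11-0); WM=11
i=11 t=15 v=5: → [12,18); WM=12
i=12 t=15 v=7: → [12,18); WM=12
i=13 t=17 v=2: → [12,20); WM=14
i=14 t=18 v=5: → [12,21); WM=15
i=15 t=16 v=8: → [12,21); WM=15
i=16 t=19 v=2: → [12,22); WM=16
i=17 t=19 v=4: → [12,22); WM=16
i=18 t=19 v=2: → [12,22); WM=16
i=19 t=20 v=7: → [12,23); WM=17

10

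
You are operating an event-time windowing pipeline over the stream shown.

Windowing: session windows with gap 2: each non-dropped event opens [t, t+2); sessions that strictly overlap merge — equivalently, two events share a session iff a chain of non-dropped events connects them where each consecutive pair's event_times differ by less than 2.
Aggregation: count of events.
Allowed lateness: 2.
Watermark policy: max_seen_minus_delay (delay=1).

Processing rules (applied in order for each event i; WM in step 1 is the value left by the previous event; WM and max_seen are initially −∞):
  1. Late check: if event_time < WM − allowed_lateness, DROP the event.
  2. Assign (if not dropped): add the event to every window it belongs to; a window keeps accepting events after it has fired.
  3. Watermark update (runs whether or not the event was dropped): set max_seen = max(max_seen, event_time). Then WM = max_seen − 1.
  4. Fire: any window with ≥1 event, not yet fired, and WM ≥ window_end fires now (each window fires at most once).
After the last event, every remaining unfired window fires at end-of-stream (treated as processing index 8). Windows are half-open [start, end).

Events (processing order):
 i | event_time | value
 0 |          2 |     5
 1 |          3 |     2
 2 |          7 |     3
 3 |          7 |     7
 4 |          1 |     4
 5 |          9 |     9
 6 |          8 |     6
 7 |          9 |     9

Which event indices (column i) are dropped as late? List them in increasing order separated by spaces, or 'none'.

4

i=0 t=2 v=5: → [2,4); WM=1
i=1 t=3 v=2: → [2,5); WM=2
i=2 t=7 v=3: → [7,9); WM=6
i=3 t=7 v=7: → [7,9); WM=6
i=4 t=1 v=4: DROP (t<6-2); WM=6
i=5 t=9 v=9: → [9,11); WM=8
i=6 t=8 v=6: → [7,11); WM=8
i=7 t=9 v=9: → [7,11); WM=8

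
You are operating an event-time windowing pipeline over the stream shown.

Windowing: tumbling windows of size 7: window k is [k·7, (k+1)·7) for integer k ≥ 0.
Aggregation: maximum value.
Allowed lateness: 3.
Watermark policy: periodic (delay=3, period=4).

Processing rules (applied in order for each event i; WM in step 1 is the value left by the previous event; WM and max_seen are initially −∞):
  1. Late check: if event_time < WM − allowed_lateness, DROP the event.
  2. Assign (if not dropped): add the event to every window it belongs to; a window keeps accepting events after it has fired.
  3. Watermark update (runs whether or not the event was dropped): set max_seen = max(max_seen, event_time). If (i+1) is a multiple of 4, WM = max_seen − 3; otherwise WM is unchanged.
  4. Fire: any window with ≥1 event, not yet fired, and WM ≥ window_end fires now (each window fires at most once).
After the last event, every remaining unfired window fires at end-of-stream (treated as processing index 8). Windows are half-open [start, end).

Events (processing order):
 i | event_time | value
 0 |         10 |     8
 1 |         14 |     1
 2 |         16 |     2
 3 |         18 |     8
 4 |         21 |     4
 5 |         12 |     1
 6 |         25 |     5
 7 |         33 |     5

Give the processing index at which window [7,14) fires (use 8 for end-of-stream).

i=0 t=10 v=8: → [7,14); WM=−∞
i=1 t=14 v=1: → [14,21); WM=−∞
i=2 t=16 v=2: → [14,21); WM=−∞
i=3 t=18 v=8: → [14,21); WM=15; [7,14) fires=8
i=4 t=21 v=4: → [21,28); WM=15
i=5 t=12 v=1: → [7,14); WM=15
i=6 t=25 v=5: → [21,28); WM=15
i=7 t=33 v=5: → [28,35); WM=30; [14,21) fires=8 [21,28) fires=5

3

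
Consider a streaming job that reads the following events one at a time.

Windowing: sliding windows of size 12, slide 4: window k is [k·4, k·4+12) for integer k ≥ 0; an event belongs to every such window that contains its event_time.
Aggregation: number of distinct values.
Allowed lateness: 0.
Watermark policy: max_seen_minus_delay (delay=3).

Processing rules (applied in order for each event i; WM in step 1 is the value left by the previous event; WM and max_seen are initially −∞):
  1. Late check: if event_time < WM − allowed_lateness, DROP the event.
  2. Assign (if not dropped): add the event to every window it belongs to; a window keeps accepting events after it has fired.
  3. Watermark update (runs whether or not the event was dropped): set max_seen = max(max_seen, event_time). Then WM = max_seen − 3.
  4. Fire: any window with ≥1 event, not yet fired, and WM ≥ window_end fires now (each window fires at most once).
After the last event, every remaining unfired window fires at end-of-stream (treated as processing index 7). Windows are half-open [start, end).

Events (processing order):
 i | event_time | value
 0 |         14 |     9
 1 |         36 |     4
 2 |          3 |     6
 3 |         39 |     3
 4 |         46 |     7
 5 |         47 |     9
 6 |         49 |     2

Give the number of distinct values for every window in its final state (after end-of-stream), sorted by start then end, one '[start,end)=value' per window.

[4,16)=1 [8,20)=1 [12,24)=1 [28,40)=2 [32,44)=2 [36,48)=4 [40,52)=3 [44,56)=3 [48,60)=1

i=0 t=14 v=9: → [12,24),[8,20),[4,16); WM=11
i=1 t=36 v=4: → [36,48),[32,44),[28,40); WM=33; [4,16) fires=1 [8,20) fires=1 [12,24) fires=1
i=2 t=3 v=6: DROP (t<33-0); WM=33
i=3 t=39 v=3: → [36,48),[32,44),[28,40); WM=36
i=4 t=46 v=7: → [44,56),[40,52),[36,48); WM=43; [28,40) fires=2
i=5 t=47 v=9: → [44,56),[40,52),[36,48); WM=44; [32,44) fires=2
i=6 t=49 v=2: → [48,60),[44,56),[40,52); WM=46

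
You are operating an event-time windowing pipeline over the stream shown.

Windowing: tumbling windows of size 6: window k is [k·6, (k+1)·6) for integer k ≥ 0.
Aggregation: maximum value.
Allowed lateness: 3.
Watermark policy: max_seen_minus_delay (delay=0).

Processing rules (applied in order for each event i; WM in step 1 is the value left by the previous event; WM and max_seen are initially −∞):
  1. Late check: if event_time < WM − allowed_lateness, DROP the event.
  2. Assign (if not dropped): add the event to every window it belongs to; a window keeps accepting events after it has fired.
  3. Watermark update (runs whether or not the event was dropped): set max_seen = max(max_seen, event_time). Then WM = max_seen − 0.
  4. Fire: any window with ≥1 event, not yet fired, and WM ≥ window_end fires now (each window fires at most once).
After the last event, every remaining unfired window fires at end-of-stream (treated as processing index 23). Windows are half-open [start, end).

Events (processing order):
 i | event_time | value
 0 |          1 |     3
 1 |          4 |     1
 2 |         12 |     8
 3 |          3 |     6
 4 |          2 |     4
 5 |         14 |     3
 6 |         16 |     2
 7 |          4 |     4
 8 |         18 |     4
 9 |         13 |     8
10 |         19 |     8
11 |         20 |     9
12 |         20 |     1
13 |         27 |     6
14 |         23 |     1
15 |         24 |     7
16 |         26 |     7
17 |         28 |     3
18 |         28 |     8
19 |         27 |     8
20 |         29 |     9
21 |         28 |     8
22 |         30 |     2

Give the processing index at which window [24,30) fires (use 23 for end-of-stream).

i=0 t=1 v=3: → [0,6); WM=1
i=1 t=4 v=1: → [0,6); WM=4
i=2 t=12 v=8: → [12,18); WM=12; [0,6) fires=3
i=3 t=3 v=6: DROP (t<12-3); WM=12
i=4 t=2 v=4: DROP (t<12-3); WM=12
i=5 t=14 v=3: → [12,18); WM=14
i=6 t=16 v=2: → [12,18); WM=16
i=7 t=4 v=4: DROP (t<16-3); WM=16
i=8 t=18 v=4: → [18,24); WM=18; [12,18) fires=8
i=9 t=13 v=8: DROP (t<18-3); WM=18
i=10 t=19 v=8: → [18,24); WM=19
i=11 t=20 v=9: → [18,24); WM=20
i=12 t=20 v=1: → [18,24); WM=20
i=13 t=27 v=6: → [24,30); WM=27; [18,24) fires=9
i=14 t=23 v=1: DROP (t<27-3); WM=27
i=15 t=24 v=7: → [24,30); WM=27
i=16 t=26 v=7: → [24,30); WM=27
i=17 t=28 v=3: → [24,30); WM=28
i=18 t=28 v=8: → [24,30); WM=28
i=19 t=27 v=8: → [24,30); WM=28
i=20 t=29 v=9: → [24,30); WM=29
i=21 t=28 v=8: → [24,30); WM=29
i=22 t=30 v=2: → [30,36); WM=30; [24,30) fires=9

22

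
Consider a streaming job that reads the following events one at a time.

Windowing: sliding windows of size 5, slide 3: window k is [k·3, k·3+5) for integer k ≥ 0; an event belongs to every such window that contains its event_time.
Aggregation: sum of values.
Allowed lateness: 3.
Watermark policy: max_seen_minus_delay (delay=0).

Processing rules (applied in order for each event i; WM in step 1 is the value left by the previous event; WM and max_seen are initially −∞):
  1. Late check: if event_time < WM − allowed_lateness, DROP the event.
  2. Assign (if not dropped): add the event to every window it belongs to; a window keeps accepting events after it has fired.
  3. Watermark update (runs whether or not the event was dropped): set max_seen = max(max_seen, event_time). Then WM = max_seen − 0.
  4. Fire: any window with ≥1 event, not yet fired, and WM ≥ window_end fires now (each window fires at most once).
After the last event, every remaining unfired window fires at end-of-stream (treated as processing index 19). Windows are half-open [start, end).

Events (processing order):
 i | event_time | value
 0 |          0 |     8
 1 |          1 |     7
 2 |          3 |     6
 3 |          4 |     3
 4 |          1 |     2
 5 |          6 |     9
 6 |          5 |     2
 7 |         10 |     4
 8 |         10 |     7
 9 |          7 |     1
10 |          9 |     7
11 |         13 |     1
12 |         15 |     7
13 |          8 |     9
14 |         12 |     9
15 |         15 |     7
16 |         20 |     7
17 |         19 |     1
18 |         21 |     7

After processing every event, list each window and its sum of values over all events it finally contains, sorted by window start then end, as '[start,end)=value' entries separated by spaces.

i=0 t=0 v=8: → [0,5); WM=0
i=1 t=1 v=7: → [0,5); WM=1
i=2 t=3 v=6: → [3,8),[0,5); WM=3
i=3 t=4 v=3: → [3,8),[0,5); WM=4
i=4 t=1 v=2: → [0,5); WM=4
i=5 t=6 v=9: → [6,11),[3,8); WM=6; [0,5) fires=26
i=6 t=5 v=2: → [3,8); WM=6
i=7 t=10 v=4: → [9,14),[6,11); WM=10; [3,8) fires=20
i=8 t=10 v=7: → [9,14),[6,11); WM=10
i=9 t=7 v=1: → [6,11),[3,8); WM=10
i=10 t=9 v=7: → [9,14),[6,11); WM=10
i=11 t=13 v=1: → [12,17),[9,14); WM=13; [6,11) fires=28
i=12 t=15 v=7: → [15,20),[12,17); WM=15; [9,14) fires=19
i=13 t=8 v=9: DROP (t<15-3); WM=15
i=14 t=12 v=9: → [12,17),[9,14); WM=15
i=15 t=15 v=7: → [15,20),[12,17); WM=15
i=16 t=20 v=7: → [18,23); WM=20; [12,17) fires=24 [15,20) fires=14
i=17 t=19 v=1: → [18,23),[15,20); WM=20
i=18 t=21 v=7: → [21,26),[18,23); WM=21

[0,5)=26 [3,8)=21 [6,11)=28 [9,14)=28 [12,17)=24 [15,20)=15 [18,23)=15 [21,26)=7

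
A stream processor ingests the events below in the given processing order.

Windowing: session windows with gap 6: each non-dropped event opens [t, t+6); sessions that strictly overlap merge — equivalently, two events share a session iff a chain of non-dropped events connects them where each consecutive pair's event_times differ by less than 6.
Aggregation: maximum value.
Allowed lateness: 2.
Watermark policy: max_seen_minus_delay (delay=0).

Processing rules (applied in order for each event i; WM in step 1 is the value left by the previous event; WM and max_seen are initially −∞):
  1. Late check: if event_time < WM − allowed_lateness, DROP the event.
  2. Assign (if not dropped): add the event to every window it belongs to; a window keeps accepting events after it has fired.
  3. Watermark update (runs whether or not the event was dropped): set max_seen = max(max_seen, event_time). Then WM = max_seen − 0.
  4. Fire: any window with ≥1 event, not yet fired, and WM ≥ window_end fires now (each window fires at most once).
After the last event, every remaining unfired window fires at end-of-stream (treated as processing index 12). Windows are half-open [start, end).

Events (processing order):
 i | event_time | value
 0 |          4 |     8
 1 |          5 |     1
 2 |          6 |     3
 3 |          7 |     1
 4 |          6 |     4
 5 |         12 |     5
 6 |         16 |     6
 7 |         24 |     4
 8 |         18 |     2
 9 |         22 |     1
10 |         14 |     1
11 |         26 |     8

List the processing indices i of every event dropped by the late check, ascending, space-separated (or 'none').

i=0 t=4 v=8: → [4,10); WM=4
i=1 t=5 v=1: → [4,11); WM=5
i=2 t=6 v=3: → [4,12); WM=6
i=3 t=7 v=1: → [4,13); WM=7
i=4 t=6 v=4: → [4,13); WM=7
i=5 t=12 v=5: → [4,18); WM=12
i=6 t=16 v=6: → [4,22); WM=16
i=7 t=24 v=4: → [24,30); WM=24
i=8 t=18 v=2: DROP (t<24-2); WM=24
i=9 t=22 v=1: → [22,30); WM=24
i=10 t=14 v=1: DROP (t<24-2); WM=24
i=11 t=26 v=8: → [22,32); WM=26

8 10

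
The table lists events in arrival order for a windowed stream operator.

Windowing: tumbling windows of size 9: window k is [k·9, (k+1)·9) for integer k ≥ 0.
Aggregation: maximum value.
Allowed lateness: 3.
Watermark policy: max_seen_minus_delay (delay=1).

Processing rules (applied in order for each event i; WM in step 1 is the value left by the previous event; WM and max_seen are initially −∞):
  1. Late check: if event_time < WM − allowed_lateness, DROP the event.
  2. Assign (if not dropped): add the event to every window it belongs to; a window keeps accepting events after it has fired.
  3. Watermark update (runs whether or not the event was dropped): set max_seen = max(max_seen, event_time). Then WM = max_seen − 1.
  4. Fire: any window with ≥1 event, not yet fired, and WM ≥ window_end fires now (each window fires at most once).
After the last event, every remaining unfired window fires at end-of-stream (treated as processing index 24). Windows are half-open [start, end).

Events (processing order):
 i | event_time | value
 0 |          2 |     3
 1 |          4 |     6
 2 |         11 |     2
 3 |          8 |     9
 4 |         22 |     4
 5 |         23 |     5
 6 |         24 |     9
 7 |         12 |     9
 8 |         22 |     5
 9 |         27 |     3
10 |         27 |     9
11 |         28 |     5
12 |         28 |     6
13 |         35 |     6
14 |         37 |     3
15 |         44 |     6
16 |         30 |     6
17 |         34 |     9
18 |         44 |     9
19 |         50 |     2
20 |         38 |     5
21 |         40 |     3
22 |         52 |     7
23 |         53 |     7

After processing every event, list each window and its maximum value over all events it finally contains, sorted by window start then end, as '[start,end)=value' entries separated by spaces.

[0,9)=9 [9,18)=2 [18,27)=9 [27,36)=9 [36,45)=9 [45,54)=7

i=0 t=2 v=3: → [0,9); WM=1
i=1 t=4 v=6: → [0,9); WM=3
i=2 t=11 v=2: → [9,18); WM=10; [0,9) fires=6
i=3 t=8 v=9: → [0,9); WM=10
i=4 t=22 v=4: → [18,27); WM=21; [9,18) fires=2
i=5 t=23 v=5: → [18,27); WM=22
i=6 t=24 v=9: → [18,27); WM=23
i=7 t=12 v=9: DROP (t<23-3); WM=23
i=8 t=22 v=5: → [18,27); WM=23
i=9 t=27 v=3: → [27,36); WM=26
i=10 t=27 v=9: → [27,36); WM=26
i=11 t=28 v=5: → [27,36); WM=27; [18,27) fires=9
i=12 t=28 v=6: → [27,36); WM=27
i=13 t=35 v=6: → [27,36); WM=34
i=14 t=37 v=3: → [36,45); WM=36; [27,36) fires=9
i=15 t=44 v=6: → [36,45); WM=43
i=16 t=30 v=6: DROP (t<43-3); WM=43
i=17 t=34 v=9: DROP (t<43-3); WM=43
i=18 t=44 v=9: → [36,45); WM=43
i=19 t=50 v=2: → [45,54); WM=49; [36,45) fires=9
i=20 t=38 v=5: DROP (t<49-3); WM=49
i=21 t=40 v=3: DROP (t<49-3); WM=49
i=22 t=52 v=7: → [45,54); WM=51
i=23 t=53 v=7: → [45,54); WM=52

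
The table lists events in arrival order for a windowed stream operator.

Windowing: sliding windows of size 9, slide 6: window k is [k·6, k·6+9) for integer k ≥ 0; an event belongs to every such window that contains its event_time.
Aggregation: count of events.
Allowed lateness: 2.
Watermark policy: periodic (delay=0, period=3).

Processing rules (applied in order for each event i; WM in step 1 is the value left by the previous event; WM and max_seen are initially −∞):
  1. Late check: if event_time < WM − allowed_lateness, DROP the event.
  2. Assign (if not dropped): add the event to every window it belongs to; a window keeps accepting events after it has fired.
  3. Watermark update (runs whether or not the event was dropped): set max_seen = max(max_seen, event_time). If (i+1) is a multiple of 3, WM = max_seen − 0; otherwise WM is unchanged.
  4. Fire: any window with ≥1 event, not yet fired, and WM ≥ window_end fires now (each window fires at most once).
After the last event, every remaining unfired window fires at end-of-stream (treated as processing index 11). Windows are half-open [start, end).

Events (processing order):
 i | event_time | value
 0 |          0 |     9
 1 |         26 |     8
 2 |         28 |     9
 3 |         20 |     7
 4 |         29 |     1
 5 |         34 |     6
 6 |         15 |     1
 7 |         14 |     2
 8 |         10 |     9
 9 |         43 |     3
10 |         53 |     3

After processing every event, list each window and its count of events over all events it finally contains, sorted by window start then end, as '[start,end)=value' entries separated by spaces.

i=0 t=0 v=9: → [0,9); WM=−∞
i=1 t=26 v=8: → [24,33),[18,27); WM=−∞
i=2 t=28 v=9: → [24,33); WM=28; [0,9) fires=1 [18,27) fires=1
i=3 t=20 v=7: DROP (t<28-2); WM=28
i=4 t=29 v=1: → [24,33); WM=28
i=5 t=34 v=6: → [30,39); WM=34; [24,33) fires=3
i=6 t=15 v=1: DROP (t<34-2); WM=34
i=7 t=14 v=2: DROP (t<34-2); WM=34
i=8 t=10 v=9: DROP (t<34-2); WM=34
i=9 t=43 v=3: → [42,51),[36,45); WM=34
i=10 t=53 v=3: → [48,57); WM=34

[0,9)=1 [18,27)=1 [24,33)=3 [30,39)=1 [36,45)=1 [42,51)=1 [48,57)=1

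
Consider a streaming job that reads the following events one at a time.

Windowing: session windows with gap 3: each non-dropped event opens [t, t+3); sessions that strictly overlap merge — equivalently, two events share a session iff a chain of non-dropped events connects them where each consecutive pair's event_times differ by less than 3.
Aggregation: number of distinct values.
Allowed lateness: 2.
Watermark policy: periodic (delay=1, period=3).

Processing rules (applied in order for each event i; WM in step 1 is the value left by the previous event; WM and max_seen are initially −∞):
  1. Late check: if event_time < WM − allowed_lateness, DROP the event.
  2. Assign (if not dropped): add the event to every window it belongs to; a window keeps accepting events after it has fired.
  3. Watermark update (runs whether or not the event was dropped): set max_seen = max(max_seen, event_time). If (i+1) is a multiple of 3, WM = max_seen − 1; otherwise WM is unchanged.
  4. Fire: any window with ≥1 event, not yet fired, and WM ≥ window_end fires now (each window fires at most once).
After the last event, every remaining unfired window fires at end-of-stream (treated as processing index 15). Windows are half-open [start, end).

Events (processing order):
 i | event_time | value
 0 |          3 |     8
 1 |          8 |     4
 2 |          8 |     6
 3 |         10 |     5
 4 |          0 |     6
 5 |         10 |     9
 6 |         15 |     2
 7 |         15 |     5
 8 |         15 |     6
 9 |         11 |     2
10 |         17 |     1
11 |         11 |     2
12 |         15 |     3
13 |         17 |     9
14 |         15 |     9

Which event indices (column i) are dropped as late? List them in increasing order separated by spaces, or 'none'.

4 9 11

i=0 t=3 v=8: → [3,6); WM=−∞
i=1 t=8 v=4: → [8,11); WM=−∞
i=2 t=8 v=6: → [8,11); WM=7
i=3 t=10 v=5: → [8,13); WM=7
i=4 t=0 v=6: DROP (t<7-2); WM=7
i=5 t=10 v=9: → [8,13); WM=9
i=6 t=15 v=2: → [15,18); WM=9
i=7 t=15 v=5: → [15,18); WM=9
i=8 t=15 v=6: → [15,18); WM=14
i=9 t=11 v=2: DROP (t<14-2); WM=14
i=10 t=17 v=1: → [15,20); WM=14
i=11 t=11 v=2: DROP (t<14-2); WM=16
i=12 t=15 v=3: → [15,20); WM=16
i=13 t=17 v=9: → [15,20); WM=16
i=14 t=15 v=9: → [15,20); WM=16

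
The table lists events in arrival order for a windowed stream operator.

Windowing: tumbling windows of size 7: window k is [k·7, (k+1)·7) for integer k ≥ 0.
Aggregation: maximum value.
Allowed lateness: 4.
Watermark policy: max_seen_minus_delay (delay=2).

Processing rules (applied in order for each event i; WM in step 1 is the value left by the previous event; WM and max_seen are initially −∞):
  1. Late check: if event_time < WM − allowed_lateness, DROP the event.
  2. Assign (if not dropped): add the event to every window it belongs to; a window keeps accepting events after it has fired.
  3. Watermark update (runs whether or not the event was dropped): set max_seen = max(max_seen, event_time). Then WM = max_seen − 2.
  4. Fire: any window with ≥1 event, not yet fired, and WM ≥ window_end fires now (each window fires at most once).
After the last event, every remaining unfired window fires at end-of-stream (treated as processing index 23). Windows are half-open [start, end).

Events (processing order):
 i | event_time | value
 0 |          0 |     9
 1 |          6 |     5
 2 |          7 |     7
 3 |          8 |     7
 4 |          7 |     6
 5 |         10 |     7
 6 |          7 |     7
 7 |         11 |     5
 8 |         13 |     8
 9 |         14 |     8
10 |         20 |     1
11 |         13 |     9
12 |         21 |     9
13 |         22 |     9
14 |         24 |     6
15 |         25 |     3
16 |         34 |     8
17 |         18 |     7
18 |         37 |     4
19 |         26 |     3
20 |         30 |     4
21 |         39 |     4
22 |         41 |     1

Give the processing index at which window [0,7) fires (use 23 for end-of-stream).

i=0 t=0 v=9: → [0,7); WM=-2
i=1 t=6 v=5: → [0,7); WM=4
i=2 t=7 v=7: → [7,14); WM=5
i=3 t=8 v=7: → [7,14); WM=6
i=4 t=7 v=6: → [7,14); WM=6
i=5 t=10 v=7: → [7,14); WM=8; [0,7) fires=9
i=6 t=7 v=7: → [7,14); WM=8
i=7 t=11 v=5: → [7,14); WM=9
i=8 t=13 v=8: → [7,14); WM=11
i=9 t=14 v=8: → [14,21); WM=12
i=10 t=20 v=1: → [14,21); WM=18; [7,14) fires=8
i=11 t=13 v=9: DROP (t<18-4); WM=18
i=12 t=21 v=9: → [21,28); WM=19
i=13 t=22 v=9: → [21,28); WM=20
i=14 t=24 v=6: → [21,28); WM=22; [14,21) fires=8
i=15 t=25 v=3: → [21,28); WM=23
i=16 t=34 v=8: → [28,35); WM=32; [21,28) fires=9
i=17 t=18 v=7: DROP (t<32-4); WM=32
i=18 t=37 v=4: → [35,42); WM=35; [28,35) fires=8
i=19 t=26 v=3: DROP (t<35-4); WM=35
i=20 t=30 v=4: DROP (t<35-4); WM=35
i=21 t=39 v=4: → [35,42); WM=37
i=22 t=41 v=1: → [35,42); WM=39

5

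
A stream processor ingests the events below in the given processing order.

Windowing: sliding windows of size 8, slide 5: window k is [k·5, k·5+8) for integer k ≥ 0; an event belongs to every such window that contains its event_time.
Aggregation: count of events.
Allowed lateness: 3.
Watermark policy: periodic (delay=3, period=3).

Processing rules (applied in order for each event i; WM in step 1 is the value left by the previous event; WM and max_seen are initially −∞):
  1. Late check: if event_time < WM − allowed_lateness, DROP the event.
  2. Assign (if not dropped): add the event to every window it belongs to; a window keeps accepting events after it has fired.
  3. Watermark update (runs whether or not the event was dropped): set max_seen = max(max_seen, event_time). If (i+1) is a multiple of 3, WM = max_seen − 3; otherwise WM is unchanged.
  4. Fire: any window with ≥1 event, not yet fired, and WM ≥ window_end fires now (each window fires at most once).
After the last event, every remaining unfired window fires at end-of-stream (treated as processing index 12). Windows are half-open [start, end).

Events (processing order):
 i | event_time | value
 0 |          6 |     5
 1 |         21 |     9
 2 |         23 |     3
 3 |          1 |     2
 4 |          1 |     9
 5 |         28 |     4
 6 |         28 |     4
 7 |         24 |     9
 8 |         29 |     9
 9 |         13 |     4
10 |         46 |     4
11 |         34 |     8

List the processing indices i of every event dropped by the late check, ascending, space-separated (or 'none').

3 4 9

i=0 t=6 v=5: → [5,13),[0,8); WM=−∞
i=1 t=21 v=9: → [20,28),[15,23); WM=−∞
i=2 t=23 v=3: → [20,28); WM=20; [0,8) fires=1 [5,13) fires=1
i=3 t=1 v=2: DROP (t<20-3); WM=20
i=4 t=1 v=9: DROP (t<20-3); WM=20
i=5 t=28 v=4: → [25,33); WM=25; [15,23) fires=1
i=6 t=28 v=4: → [25,33); WM=25
i=7 t=24 v=9: → [20,28); WM=25
i=8 t=29 v=9: → [25,33); WM=26
i=9 t=13 v=4: DROP (t<26-3); WM=26
i=10 t=46 v=4: → [45,53),[40,48); WM=26
i=11 t=34 v=8: → [30,38); WM=43; [20,28) fires=3 [25,33) fires=3 [30,38) fires=1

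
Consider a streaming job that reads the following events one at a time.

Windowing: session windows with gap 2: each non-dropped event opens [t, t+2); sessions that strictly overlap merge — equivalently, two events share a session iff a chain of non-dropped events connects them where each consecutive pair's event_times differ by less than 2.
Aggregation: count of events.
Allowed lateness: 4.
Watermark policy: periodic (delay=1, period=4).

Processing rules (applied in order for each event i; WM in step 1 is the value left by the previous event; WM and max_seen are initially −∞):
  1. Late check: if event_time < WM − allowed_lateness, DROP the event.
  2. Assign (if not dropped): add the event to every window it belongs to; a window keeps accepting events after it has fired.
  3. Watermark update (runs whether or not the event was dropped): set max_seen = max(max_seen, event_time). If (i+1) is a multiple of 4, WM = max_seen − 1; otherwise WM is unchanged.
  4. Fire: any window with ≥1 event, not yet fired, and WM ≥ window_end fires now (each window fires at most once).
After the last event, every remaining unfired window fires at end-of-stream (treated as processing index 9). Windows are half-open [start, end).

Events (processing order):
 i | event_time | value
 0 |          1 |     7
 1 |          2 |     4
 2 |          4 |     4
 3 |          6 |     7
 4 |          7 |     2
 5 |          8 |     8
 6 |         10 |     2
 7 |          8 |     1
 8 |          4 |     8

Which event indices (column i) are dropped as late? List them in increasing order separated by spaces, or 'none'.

8

i=0 t=1 v=7: → [1,3); WM=−∞
i=1 t=2 v=4: → [1,4); WM=−∞
i=2 t=4 v=4: → [4,6); WM=−∞
i=3 t=6 v=7: → [6,8); WM=5
i=4 t=7 v=2: → [6,9); WM=5
i=5 t=8 v=8: → [6,10); WM=5
i=6 t=10 v=2: → [10,12); WM=5
i=7 t=8 v=1: → [6,10); WM=9
i=8 t=4 v=8: DROP (t<9-4); WM=9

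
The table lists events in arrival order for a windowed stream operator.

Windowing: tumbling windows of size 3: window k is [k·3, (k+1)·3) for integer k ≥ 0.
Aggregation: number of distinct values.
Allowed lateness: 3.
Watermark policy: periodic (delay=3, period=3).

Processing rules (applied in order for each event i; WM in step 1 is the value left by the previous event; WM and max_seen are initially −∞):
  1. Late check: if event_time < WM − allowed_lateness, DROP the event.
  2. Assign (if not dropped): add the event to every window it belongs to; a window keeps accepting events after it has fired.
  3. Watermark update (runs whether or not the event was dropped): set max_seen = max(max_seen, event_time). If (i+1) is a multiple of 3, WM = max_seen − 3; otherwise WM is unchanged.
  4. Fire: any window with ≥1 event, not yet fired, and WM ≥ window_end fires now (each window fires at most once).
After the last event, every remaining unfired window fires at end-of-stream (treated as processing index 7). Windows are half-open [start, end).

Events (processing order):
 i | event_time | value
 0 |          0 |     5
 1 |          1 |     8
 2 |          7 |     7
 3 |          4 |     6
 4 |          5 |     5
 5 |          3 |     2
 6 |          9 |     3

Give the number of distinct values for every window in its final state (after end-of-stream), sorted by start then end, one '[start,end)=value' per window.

i=0 t=0 v=5: → [0,3); WM=−∞
i=1 t=1 v=8: → [0,3); WM=−∞
i=2 t=7 v=7: → [6,9); WM=4; [0,3) fires=2
i=3 t=4 v=6: → [3,6); WM=4
i=4 t=5 v=5: → [3,6); WM=4
i=5 t=3 v=2: → [3,6); WM=4
i=6 t=9 v=3: → [9,12); WM=4

[0,3)=2 [3,6)=3 [6,9)=1 [9,12)=1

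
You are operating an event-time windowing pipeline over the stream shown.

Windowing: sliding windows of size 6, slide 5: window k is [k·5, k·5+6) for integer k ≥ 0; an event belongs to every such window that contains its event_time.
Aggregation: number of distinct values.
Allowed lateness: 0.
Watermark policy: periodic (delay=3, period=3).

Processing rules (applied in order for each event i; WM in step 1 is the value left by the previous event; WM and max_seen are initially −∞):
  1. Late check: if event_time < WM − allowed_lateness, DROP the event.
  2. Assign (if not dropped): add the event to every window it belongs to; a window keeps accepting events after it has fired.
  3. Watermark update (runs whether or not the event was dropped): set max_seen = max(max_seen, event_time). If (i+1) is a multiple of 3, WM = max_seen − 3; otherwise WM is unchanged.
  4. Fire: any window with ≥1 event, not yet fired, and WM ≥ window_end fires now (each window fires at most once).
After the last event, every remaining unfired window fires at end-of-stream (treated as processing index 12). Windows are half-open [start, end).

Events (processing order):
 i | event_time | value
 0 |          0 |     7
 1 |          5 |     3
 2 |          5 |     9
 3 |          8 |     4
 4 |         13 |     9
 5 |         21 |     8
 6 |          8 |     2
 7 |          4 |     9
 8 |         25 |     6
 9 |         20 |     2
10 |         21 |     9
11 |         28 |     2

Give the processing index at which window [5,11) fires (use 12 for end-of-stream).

5

i=0 t=0 v=7: → [0,6); WM=−∞
i=1 t=5 v=3: → [5,11),[0,6); WM=−∞
i=2 t=5 v=9: → [5,11),[0,6); WM=2
i=3 t=8 v=4: → [5,11); WM=2
i=4 t=13 v=9: → [10,16); WM=2
i=5 t=21 v=8: → [20,26); WM=18; [0,6) fires=3 [5,11) fires=3 [10,16) fires=1
i=6 t=8 v=2: DROP (t<18-0); WM=18
i=7 t=4 v=9: DROP (t<18-0); WM=18
i=8 t=25 v=6: → [25,31),[20,26); WM=22
i=9 t=20 v=2: DROP (t<22-0); WM=22
i=10 t=21 v=9: DROP (t<22-0); WM=22
i=11 t=28 v=2: → [25,31); WM=25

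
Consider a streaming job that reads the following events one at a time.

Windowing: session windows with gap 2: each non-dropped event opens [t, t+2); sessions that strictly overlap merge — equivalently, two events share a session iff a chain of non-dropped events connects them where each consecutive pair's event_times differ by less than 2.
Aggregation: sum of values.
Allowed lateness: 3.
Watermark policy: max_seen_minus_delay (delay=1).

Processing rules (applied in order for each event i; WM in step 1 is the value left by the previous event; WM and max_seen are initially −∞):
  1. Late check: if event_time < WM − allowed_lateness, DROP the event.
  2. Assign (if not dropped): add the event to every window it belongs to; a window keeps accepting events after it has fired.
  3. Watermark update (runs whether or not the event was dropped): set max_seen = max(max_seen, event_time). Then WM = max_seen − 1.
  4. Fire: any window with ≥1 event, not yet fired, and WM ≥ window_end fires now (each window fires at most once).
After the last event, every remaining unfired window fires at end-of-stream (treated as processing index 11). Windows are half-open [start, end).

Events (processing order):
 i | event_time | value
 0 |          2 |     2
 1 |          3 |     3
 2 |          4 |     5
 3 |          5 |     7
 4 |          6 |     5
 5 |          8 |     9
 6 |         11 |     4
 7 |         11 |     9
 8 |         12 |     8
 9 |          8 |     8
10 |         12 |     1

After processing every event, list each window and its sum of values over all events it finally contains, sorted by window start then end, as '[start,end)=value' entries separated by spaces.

[2,8)=22 [8,10)=17 [11,14)=22

i=0 t=2 v=2: → [2,4); WM=1
i=1 t=3 v=3: → [2,5); WM=2
i=2 t=4 v=5: → [2,6); WM=3
i=3 t=5 v=7: → [2,7); WM=4
i=4 t=6 v=5: → [2,8); WM=5
i=5 t=8 v=9: → [8,10); WM=7
i=6 t=11 v=4: → [11,13); WM=10
i=7 t=11 v=9: → [11,13); WM=10
i=8 t=12 v=8: → [11,14); WM=11
i=9 t=8 v=8: → [8,10); WM=11
i=10 t=12 v=1: → [11,14); WM=11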